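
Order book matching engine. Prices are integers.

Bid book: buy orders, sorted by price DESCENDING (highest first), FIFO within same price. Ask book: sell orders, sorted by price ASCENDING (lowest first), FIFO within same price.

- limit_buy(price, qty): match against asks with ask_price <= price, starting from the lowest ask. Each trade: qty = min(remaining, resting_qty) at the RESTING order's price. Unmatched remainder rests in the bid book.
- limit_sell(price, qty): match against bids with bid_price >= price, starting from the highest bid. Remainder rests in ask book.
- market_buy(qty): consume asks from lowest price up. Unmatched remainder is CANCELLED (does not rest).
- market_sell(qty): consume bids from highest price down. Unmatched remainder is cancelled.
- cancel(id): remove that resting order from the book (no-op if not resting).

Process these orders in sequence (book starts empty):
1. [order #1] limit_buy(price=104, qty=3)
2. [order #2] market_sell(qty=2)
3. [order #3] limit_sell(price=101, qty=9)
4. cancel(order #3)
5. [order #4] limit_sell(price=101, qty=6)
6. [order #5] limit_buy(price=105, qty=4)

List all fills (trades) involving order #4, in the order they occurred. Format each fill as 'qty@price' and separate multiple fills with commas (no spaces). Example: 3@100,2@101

After op 1 [order #1] limit_buy(price=104, qty=3): fills=none; bids=[#1:3@104] asks=[-]
After op 2 [order #2] market_sell(qty=2): fills=#1x#2:2@104; bids=[#1:1@104] asks=[-]
After op 3 [order #3] limit_sell(price=101, qty=9): fills=#1x#3:1@104; bids=[-] asks=[#3:8@101]
After op 4 cancel(order #3): fills=none; bids=[-] asks=[-]
After op 5 [order #4] limit_sell(price=101, qty=6): fills=none; bids=[-] asks=[#4:6@101]
After op 6 [order #5] limit_buy(price=105, qty=4): fills=#5x#4:4@101; bids=[-] asks=[#4:2@101]

Answer: 4@101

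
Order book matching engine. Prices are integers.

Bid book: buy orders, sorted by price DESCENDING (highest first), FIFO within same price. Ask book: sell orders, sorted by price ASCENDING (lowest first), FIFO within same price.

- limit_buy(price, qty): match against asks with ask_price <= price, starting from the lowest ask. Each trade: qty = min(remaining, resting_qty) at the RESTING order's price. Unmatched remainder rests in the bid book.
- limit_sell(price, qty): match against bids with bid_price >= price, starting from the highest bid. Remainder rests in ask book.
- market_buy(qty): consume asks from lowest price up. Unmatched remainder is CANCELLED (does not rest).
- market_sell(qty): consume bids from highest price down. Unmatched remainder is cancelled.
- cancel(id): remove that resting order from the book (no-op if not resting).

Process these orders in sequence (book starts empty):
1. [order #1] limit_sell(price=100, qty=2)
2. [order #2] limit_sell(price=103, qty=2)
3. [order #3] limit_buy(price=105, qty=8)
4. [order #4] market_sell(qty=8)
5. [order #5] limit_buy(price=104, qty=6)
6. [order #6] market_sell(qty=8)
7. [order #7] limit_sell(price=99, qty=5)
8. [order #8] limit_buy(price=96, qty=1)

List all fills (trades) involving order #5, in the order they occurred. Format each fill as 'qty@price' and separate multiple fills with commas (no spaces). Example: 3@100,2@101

After op 1 [order #1] limit_sell(price=100, qty=2): fills=none; bids=[-] asks=[#1:2@100]
After op 2 [order #2] limit_sell(price=103, qty=2): fills=none; bids=[-] asks=[#1:2@100 #2:2@103]
After op 3 [order #3] limit_buy(price=105, qty=8): fills=#3x#1:2@100 #3x#2:2@103; bids=[#3:4@105] asks=[-]
After op 4 [order #4] market_sell(qty=8): fills=#3x#4:4@105; bids=[-] asks=[-]
After op 5 [order #5] limit_buy(price=104, qty=6): fills=none; bids=[#5:6@104] asks=[-]
After op 6 [order #6] market_sell(qty=8): fills=#5x#6:6@104; bids=[-] asks=[-]
After op 7 [order #7] limit_sell(price=99, qty=5): fills=none; bids=[-] asks=[#7:5@99]
After op 8 [order #8] limit_buy(price=96, qty=1): fills=none; bids=[#8:1@96] asks=[#7:5@99]

Answer: 6@104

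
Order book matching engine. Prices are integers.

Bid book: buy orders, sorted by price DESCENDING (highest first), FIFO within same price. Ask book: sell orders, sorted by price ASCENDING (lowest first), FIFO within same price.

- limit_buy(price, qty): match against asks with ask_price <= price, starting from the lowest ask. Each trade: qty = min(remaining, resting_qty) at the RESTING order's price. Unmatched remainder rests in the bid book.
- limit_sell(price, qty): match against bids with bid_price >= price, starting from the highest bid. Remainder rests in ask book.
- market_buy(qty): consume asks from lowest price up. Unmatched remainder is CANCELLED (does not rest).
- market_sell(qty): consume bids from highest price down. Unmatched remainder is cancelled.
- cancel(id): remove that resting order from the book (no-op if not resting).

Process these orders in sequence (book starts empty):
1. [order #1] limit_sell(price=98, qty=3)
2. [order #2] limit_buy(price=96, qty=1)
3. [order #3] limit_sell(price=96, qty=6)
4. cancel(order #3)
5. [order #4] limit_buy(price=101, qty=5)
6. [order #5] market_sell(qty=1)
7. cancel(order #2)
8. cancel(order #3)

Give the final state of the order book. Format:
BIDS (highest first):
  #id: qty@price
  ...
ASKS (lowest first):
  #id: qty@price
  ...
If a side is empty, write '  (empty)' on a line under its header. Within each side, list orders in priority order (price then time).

After op 1 [order #1] limit_sell(price=98, qty=3): fills=none; bids=[-] asks=[#1:3@98]
After op 2 [order #2] limit_buy(price=96, qty=1): fills=none; bids=[#2:1@96] asks=[#1:3@98]
After op 3 [order #3] limit_sell(price=96, qty=6): fills=#2x#3:1@96; bids=[-] asks=[#3:5@96 #1:3@98]
After op 4 cancel(order #3): fills=none; bids=[-] asks=[#1:3@98]
After op 5 [order #4] limit_buy(price=101, qty=5): fills=#4x#1:3@98; bids=[#4:2@101] asks=[-]
After op 6 [order #5] market_sell(qty=1): fills=#4x#5:1@101; bids=[#4:1@101] asks=[-]
After op 7 cancel(order #2): fills=none; bids=[#4:1@101] asks=[-]
After op 8 cancel(order #3): fills=none; bids=[#4:1@101] asks=[-]

Answer: BIDS (highest first):
  #4: 1@101
ASKS (lowest first):
  (empty)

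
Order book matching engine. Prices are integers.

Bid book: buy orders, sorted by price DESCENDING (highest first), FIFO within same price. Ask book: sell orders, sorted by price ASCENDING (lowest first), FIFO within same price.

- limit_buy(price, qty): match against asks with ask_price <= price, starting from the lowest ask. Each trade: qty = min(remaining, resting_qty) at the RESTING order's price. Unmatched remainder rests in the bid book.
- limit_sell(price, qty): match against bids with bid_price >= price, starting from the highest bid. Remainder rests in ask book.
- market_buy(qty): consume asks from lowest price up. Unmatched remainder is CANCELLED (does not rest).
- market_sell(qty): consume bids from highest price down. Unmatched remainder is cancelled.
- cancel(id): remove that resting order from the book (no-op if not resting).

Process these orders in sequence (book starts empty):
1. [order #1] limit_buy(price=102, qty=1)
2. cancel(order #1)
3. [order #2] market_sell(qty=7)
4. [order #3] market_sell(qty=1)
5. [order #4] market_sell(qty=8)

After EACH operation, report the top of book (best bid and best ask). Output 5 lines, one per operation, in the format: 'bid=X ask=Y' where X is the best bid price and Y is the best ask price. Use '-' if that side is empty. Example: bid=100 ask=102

After op 1 [order #1] limit_buy(price=102, qty=1): fills=none; bids=[#1:1@102] asks=[-]
After op 2 cancel(order #1): fills=none; bids=[-] asks=[-]
After op 3 [order #2] market_sell(qty=7): fills=none; bids=[-] asks=[-]
After op 4 [order #3] market_sell(qty=1): fills=none; bids=[-] asks=[-]
After op 5 [order #4] market_sell(qty=8): fills=none; bids=[-] asks=[-]

Answer: bid=102 ask=-
bid=- ask=-
bid=- ask=-
bid=- ask=-
bid=- ask=-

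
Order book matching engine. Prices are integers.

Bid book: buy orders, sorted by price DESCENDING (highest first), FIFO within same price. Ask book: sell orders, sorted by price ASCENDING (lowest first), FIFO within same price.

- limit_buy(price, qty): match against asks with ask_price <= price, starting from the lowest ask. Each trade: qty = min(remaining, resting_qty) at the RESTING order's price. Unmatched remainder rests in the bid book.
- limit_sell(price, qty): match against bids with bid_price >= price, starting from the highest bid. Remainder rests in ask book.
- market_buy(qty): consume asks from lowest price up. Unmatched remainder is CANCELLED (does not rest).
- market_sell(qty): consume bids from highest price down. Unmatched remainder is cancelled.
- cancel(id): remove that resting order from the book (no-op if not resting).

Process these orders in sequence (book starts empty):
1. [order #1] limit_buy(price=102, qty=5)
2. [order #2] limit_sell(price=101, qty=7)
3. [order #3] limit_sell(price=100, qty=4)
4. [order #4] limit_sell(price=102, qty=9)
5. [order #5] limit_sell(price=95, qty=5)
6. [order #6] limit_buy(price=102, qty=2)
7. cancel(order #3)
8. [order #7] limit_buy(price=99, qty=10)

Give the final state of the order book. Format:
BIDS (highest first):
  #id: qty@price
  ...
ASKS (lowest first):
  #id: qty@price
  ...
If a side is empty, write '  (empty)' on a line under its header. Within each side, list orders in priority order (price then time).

Answer: BIDS (highest first):
  #7: 7@99
ASKS (lowest first):
  #2: 2@101
  #4: 9@102

Derivation:
After op 1 [order #1] limit_buy(price=102, qty=5): fills=none; bids=[#1:5@102] asks=[-]
After op 2 [order #2] limit_sell(price=101, qty=7): fills=#1x#2:5@102; bids=[-] asks=[#2:2@101]
After op 3 [order #3] limit_sell(price=100, qty=4): fills=none; bids=[-] asks=[#3:4@100 #2:2@101]
After op 4 [order #4] limit_sell(price=102, qty=9): fills=none; bids=[-] asks=[#3:4@100 #2:2@101 #4:9@102]
After op 5 [order #5] limit_sell(price=95, qty=5): fills=none; bids=[-] asks=[#5:5@95 #3:4@100 #2:2@101 #4:9@102]
After op 6 [order #6] limit_buy(price=102, qty=2): fills=#6x#5:2@95; bids=[-] asks=[#5:3@95 #3:4@100 #2:2@101 #4:9@102]
After op 7 cancel(order #3): fills=none; bids=[-] asks=[#5:3@95 #2:2@101 #4:9@102]
After op 8 [order #7] limit_buy(price=99, qty=10): fills=#7x#5:3@95; bids=[#7:7@99] asks=[#2:2@101 #4:9@102]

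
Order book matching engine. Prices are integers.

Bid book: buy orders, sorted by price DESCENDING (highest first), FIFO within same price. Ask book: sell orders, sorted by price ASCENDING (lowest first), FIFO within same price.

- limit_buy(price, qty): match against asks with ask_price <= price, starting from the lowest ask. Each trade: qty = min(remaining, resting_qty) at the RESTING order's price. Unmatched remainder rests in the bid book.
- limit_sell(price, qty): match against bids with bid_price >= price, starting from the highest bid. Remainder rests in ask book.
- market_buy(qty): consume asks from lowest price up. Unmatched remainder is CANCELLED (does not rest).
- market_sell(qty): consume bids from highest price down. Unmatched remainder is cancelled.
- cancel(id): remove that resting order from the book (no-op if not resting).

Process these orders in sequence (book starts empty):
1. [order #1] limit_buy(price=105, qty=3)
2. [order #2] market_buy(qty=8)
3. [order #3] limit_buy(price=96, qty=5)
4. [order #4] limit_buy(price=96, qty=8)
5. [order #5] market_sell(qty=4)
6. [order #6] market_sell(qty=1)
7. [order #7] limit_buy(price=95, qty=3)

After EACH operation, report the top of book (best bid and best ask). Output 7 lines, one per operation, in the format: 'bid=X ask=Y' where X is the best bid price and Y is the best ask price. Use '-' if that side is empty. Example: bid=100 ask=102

After op 1 [order #1] limit_buy(price=105, qty=3): fills=none; bids=[#1:3@105] asks=[-]
After op 2 [order #2] market_buy(qty=8): fills=none; bids=[#1:3@105] asks=[-]
After op 3 [order #3] limit_buy(price=96, qty=5): fills=none; bids=[#1:3@105 #3:5@96] asks=[-]
After op 4 [order #4] limit_buy(price=96, qty=8): fills=none; bids=[#1:3@105 #3:5@96 #4:8@96] asks=[-]
After op 5 [order #5] market_sell(qty=4): fills=#1x#5:3@105 #3x#5:1@96; bids=[#3:4@96 #4:8@96] asks=[-]
After op 6 [order #6] market_sell(qty=1): fills=#3x#6:1@96; bids=[#3:3@96 #4:8@96] asks=[-]
After op 7 [order #7] limit_buy(price=95, qty=3): fills=none; bids=[#3:3@96 #4:8@96 #7:3@95] asks=[-]

Answer: bid=105 ask=-
bid=105 ask=-
bid=105 ask=-
bid=105 ask=-
bid=96 ask=-
bid=96 ask=-
bid=96 ask=-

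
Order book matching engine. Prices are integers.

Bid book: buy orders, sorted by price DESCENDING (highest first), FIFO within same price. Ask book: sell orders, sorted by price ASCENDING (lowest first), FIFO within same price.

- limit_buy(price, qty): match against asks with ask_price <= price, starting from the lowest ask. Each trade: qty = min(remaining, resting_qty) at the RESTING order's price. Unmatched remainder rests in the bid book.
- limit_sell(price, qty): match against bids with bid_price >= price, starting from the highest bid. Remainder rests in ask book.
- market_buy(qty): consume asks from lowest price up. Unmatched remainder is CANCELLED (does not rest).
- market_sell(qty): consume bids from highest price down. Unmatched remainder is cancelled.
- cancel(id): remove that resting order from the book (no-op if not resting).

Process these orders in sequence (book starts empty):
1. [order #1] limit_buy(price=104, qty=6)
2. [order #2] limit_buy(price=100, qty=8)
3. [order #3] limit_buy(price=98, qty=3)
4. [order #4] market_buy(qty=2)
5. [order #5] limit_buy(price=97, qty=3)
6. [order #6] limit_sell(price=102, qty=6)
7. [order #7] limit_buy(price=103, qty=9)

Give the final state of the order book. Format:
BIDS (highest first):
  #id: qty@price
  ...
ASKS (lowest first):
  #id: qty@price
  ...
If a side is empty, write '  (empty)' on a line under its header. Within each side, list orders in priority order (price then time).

After op 1 [order #1] limit_buy(price=104, qty=6): fills=none; bids=[#1:6@104] asks=[-]
After op 2 [order #2] limit_buy(price=100, qty=8): fills=none; bids=[#1:6@104 #2:8@100] asks=[-]
After op 3 [order #3] limit_buy(price=98, qty=3): fills=none; bids=[#1:6@104 #2:8@100 #3:3@98] asks=[-]
After op 4 [order #4] market_buy(qty=2): fills=none; bids=[#1:6@104 #2:8@100 #3:3@98] asks=[-]
After op 5 [order #5] limit_buy(price=97, qty=3): fills=none; bids=[#1:6@104 #2:8@100 #3:3@98 #5:3@97] asks=[-]
After op 6 [order #6] limit_sell(price=102, qty=6): fills=#1x#6:6@104; bids=[#2:8@100 #3:3@98 #5:3@97] asks=[-]
After op 7 [order #7] limit_buy(price=103, qty=9): fills=none; bids=[#7:9@103 #2:8@100 #3:3@98 #5:3@97] asks=[-]

Answer: BIDS (highest first):
  #7: 9@103
  #2: 8@100
  #3: 3@98
  #5: 3@97
ASKS (lowest first):
  (empty)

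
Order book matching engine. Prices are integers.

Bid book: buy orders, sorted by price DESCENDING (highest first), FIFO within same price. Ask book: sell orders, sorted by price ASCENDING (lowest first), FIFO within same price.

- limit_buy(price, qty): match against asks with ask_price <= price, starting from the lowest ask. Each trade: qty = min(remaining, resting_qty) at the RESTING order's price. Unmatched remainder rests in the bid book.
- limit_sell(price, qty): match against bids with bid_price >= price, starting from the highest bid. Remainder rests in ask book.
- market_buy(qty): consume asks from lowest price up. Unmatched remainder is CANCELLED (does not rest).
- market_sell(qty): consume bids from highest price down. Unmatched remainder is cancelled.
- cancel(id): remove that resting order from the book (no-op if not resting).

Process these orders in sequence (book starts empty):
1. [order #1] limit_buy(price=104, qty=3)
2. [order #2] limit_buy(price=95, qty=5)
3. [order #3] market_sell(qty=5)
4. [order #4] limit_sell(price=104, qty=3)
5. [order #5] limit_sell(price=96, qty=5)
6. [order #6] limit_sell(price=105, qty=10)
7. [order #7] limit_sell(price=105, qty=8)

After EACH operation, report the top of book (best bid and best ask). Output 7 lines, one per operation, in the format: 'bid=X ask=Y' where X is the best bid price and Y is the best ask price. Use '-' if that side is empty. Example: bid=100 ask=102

Answer: bid=104 ask=-
bid=104 ask=-
bid=95 ask=-
bid=95 ask=104
bid=95 ask=96
bid=95 ask=96
bid=95 ask=96

Derivation:
After op 1 [order #1] limit_buy(price=104, qty=3): fills=none; bids=[#1:3@104] asks=[-]
After op 2 [order #2] limit_buy(price=95, qty=5): fills=none; bids=[#1:3@104 #2:5@95] asks=[-]
After op 3 [order #3] market_sell(qty=5): fills=#1x#3:3@104 #2x#3:2@95; bids=[#2:3@95] asks=[-]
After op 4 [order #4] limit_sell(price=104, qty=3): fills=none; bids=[#2:3@95] asks=[#4:3@104]
After op 5 [order #5] limit_sell(price=96, qty=5): fills=none; bids=[#2:3@95] asks=[#5:5@96 #4:3@104]
After op 6 [order #6] limit_sell(price=105, qty=10): fills=none; bids=[#2:3@95] asks=[#5:5@96 #4:3@104 #6:10@105]
After op 7 [order #7] limit_sell(price=105, qty=8): fills=none; bids=[#2:3@95] asks=[#5:5@96 #4:3@104 #6:10@105 #7:8@105]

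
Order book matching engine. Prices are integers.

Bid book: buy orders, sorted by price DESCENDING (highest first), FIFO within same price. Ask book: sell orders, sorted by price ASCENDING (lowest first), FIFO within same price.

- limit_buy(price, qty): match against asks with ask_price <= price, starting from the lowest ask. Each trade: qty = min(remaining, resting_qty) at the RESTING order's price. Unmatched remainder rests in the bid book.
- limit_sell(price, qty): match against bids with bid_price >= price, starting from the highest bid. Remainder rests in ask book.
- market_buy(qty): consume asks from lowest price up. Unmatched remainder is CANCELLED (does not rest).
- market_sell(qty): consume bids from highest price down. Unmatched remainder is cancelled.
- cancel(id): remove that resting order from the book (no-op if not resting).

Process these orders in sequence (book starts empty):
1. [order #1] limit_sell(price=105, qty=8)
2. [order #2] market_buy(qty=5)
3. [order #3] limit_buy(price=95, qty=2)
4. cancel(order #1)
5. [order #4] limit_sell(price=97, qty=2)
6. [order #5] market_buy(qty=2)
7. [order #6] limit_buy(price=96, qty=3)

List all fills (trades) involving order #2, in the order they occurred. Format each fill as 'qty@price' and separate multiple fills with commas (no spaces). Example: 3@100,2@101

Answer: 5@105

Derivation:
After op 1 [order #1] limit_sell(price=105, qty=8): fills=none; bids=[-] asks=[#1:8@105]
After op 2 [order #2] market_buy(qty=5): fills=#2x#1:5@105; bids=[-] asks=[#1:3@105]
After op 3 [order #3] limit_buy(price=95, qty=2): fills=none; bids=[#3:2@95] asks=[#1:3@105]
After op 4 cancel(order #1): fills=none; bids=[#3:2@95] asks=[-]
After op 5 [order #4] limit_sell(price=97, qty=2): fills=none; bids=[#3:2@95] asks=[#4:2@97]
After op 6 [order #5] market_buy(qty=2): fills=#5x#4:2@97; bids=[#3:2@95] asks=[-]
After op 7 [order #6] limit_buy(price=96, qty=3): fills=none; bids=[#6:3@96 #3:2@95] asks=[-]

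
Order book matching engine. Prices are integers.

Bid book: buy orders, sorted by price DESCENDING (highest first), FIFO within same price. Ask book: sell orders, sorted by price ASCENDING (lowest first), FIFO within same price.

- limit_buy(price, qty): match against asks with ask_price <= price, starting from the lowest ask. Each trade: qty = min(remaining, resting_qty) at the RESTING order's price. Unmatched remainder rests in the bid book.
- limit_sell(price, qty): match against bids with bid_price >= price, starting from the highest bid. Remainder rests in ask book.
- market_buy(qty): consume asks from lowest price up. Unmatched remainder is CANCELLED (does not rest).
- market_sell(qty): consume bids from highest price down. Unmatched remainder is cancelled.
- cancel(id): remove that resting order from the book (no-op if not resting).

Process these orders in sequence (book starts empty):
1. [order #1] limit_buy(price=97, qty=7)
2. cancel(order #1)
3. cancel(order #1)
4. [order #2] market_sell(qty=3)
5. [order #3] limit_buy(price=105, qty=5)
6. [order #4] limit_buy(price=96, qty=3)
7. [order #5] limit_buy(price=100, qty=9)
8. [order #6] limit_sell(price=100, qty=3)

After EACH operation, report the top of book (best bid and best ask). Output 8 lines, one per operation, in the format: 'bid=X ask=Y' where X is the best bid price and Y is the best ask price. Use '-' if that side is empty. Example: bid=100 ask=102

After op 1 [order #1] limit_buy(price=97, qty=7): fills=none; bids=[#1:7@97] asks=[-]
After op 2 cancel(order #1): fills=none; bids=[-] asks=[-]
After op 3 cancel(order #1): fills=none; bids=[-] asks=[-]
After op 4 [order #2] market_sell(qty=3): fills=none; bids=[-] asks=[-]
After op 5 [order #3] limit_buy(price=105, qty=5): fills=none; bids=[#3:5@105] asks=[-]
After op 6 [order #4] limit_buy(price=96, qty=3): fills=none; bids=[#3:5@105 #4:3@96] asks=[-]
After op 7 [order #5] limit_buy(price=100, qty=9): fills=none; bids=[#3:5@105 #5:9@100 #4:3@96] asks=[-]
After op 8 [order #6] limit_sell(price=100, qty=3): fills=#3x#6:3@105; bids=[#3:2@105 #5:9@100 #4:3@96] asks=[-]

Answer: bid=97 ask=-
bid=- ask=-
bid=- ask=-
bid=- ask=-
bid=105 ask=-
bid=105 ask=-
bid=105 ask=-
bid=105 ask=-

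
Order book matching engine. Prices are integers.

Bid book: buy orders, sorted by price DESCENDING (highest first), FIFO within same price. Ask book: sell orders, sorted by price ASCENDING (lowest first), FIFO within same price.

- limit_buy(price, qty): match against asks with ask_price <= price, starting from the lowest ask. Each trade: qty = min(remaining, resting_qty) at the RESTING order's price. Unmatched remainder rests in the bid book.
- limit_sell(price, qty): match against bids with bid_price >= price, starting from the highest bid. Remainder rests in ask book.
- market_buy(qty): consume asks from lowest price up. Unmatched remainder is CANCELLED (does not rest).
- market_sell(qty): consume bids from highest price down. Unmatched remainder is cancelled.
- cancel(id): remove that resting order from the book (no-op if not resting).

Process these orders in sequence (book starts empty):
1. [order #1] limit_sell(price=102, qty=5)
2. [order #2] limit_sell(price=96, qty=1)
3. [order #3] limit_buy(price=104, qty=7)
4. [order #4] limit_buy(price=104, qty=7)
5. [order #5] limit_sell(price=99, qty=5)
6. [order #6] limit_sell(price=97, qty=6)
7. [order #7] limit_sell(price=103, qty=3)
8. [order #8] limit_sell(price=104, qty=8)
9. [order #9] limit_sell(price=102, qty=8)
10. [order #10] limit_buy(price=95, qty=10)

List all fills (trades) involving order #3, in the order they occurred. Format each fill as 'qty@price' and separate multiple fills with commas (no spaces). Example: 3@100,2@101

After op 1 [order #1] limit_sell(price=102, qty=5): fills=none; bids=[-] asks=[#1:5@102]
After op 2 [order #2] limit_sell(price=96, qty=1): fills=none; bids=[-] asks=[#2:1@96 #1:5@102]
After op 3 [order #3] limit_buy(price=104, qty=7): fills=#3x#2:1@96 #3x#1:5@102; bids=[#3:1@104] asks=[-]
After op 4 [order #4] limit_buy(price=104, qty=7): fills=none; bids=[#3:1@104 #4:7@104] asks=[-]
After op 5 [order #5] limit_sell(price=99, qty=5): fills=#3x#5:1@104 #4x#5:4@104; bids=[#4:3@104] asks=[-]
After op 6 [order #6] limit_sell(price=97, qty=6): fills=#4x#6:3@104; bids=[-] asks=[#6:3@97]
After op 7 [order #7] limit_sell(price=103, qty=3): fills=none; bids=[-] asks=[#6:3@97 #7:3@103]
After op 8 [order #8] limit_sell(price=104, qty=8): fills=none; bids=[-] asks=[#6:3@97 #7:3@103 #8:8@104]
After op 9 [order #9] limit_sell(price=102, qty=8): fills=none; bids=[-] asks=[#6:3@97 #9:8@102 #7:3@103 #8:8@104]
After op 10 [order #10] limit_buy(price=95, qty=10): fills=none; bids=[#10:10@95] asks=[#6:3@97 #9:8@102 #7:3@103 #8:8@104]

Answer: 1@96,5@102,1@104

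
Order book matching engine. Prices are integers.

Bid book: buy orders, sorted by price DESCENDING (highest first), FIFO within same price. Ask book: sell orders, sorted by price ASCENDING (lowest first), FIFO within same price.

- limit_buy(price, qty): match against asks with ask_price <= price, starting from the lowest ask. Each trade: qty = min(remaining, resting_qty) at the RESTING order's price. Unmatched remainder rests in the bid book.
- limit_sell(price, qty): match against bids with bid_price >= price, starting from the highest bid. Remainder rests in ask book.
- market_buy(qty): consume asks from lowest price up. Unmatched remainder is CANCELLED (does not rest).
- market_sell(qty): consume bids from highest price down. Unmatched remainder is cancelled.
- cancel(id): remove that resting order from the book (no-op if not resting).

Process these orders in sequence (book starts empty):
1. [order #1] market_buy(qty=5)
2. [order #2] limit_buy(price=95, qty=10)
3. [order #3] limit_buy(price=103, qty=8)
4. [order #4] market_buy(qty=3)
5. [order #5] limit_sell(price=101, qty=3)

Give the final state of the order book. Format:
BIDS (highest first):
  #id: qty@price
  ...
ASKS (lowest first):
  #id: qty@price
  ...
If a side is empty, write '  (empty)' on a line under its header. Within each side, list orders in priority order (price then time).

Answer: BIDS (highest first):
  #3: 5@103
  #2: 10@95
ASKS (lowest first):
  (empty)

Derivation:
After op 1 [order #1] market_buy(qty=5): fills=none; bids=[-] asks=[-]
After op 2 [order #2] limit_buy(price=95, qty=10): fills=none; bids=[#2:10@95] asks=[-]
After op 3 [order #3] limit_buy(price=103, qty=8): fills=none; bids=[#3:8@103 #2:10@95] asks=[-]
After op 4 [order #4] market_buy(qty=3): fills=none; bids=[#3:8@103 #2:10@95] asks=[-]
After op 5 [order #5] limit_sell(price=101, qty=3): fills=#3x#5:3@103; bids=[#3:5@103 #2:10@95] asks=[-]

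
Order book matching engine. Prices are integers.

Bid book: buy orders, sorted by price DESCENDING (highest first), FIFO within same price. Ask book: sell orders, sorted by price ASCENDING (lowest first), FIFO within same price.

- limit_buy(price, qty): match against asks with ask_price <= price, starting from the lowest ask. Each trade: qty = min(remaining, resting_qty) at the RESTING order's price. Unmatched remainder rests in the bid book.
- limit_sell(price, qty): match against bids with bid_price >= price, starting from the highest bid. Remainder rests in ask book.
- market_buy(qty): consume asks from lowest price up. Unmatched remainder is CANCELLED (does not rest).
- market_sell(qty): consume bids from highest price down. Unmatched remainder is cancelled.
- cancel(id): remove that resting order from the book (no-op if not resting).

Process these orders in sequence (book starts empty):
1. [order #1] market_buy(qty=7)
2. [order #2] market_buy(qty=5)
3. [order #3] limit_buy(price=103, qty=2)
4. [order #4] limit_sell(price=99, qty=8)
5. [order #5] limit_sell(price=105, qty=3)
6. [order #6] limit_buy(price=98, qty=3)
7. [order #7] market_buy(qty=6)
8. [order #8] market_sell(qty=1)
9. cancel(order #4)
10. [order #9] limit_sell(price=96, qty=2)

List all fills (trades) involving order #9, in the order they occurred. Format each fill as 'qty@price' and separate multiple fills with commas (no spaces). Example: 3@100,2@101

Answer: 2@98

Derivation:
After op 1 [order #1] market_buy(qty=7): fills=none; bids=[-] asks=[-]
After op 2 [order #2] market_buy(qty=5): fills=none; bids=[-] asks=[-]
After op 3 [order #3] limit_buy(price=103, qty=2): fills=none; bids=[#3:2@103] asks=[-]
After op 4 [order #4] limit_sell(price=99, qty=8): fills=#3x#4:2@103; bids=[-] asks=[#4:6@99]
After op 5 [order #5] limit_sell(price=105, qty=3): fills=none; bids=[-] asks=[#4:6@99 #5:3@105]
After op 6 [order #6] limit_buy(price=98, qty=3): fills=none; bids=[#6:3@98] asks=[#4:6@99 #5:3@105]
After op 7 [order #7] market_buy(qty=6): fills=#7x#4:6@99; bids=[#6:3@98] asks=[#5:3@105]
After op 8 [order #8] market_sell(qty=1): fills=#6x#8:1@98; bids=[#6:2@98] asks=[#5:3@105]
After op 9 cancel(order #4): fills=none; bids=[#6:2@98] asks=[#5:3@105]
After op 10 [order #9] limit_sell(price=96, qty=2): fills=#6x#9:2@98; bids=[-] asks=[#5:3@105]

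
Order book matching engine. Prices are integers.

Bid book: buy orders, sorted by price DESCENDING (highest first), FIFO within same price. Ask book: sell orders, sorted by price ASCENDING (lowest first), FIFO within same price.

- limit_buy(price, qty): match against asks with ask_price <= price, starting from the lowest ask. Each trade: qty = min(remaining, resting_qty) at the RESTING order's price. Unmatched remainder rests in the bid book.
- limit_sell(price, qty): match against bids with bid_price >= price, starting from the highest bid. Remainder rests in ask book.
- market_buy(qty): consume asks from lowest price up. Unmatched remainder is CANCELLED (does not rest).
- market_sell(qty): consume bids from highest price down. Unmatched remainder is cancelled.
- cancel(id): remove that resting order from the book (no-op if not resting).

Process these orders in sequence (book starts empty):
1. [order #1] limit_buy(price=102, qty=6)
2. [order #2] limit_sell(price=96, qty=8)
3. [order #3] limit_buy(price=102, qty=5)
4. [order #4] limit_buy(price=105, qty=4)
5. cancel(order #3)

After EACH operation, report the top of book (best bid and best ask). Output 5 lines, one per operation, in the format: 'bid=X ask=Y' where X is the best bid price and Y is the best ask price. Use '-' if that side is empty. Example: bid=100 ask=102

After op 1 [order #1] limit_buy(price=102, qty=6): fills=none; bids=[#1:6@102] asks=[-]
After op 2 [order #2] limit_sell(price=96, qty=8): fills=#1x#2:6@102; bids=[-] asks=[#2:2@96]
After op 3 [order #3] limit_buy(price=102, qty=5): fills=#3x#2:2@96; bids=[#3:3@102] asks=[-]
After op 4 [order #4] limit_buy(price=105, qty=4): fills=none; bids=[#4:4@105 #3:3@102] asks=[-]
After op 5 cancel(order #3): fills=none; bids=[#4:4@105] asks=[-]

Answer: bid=102 ask=-
bid=- ask=96
bid=102 ask=-
bid=105 ask=-
bid=105 ask=-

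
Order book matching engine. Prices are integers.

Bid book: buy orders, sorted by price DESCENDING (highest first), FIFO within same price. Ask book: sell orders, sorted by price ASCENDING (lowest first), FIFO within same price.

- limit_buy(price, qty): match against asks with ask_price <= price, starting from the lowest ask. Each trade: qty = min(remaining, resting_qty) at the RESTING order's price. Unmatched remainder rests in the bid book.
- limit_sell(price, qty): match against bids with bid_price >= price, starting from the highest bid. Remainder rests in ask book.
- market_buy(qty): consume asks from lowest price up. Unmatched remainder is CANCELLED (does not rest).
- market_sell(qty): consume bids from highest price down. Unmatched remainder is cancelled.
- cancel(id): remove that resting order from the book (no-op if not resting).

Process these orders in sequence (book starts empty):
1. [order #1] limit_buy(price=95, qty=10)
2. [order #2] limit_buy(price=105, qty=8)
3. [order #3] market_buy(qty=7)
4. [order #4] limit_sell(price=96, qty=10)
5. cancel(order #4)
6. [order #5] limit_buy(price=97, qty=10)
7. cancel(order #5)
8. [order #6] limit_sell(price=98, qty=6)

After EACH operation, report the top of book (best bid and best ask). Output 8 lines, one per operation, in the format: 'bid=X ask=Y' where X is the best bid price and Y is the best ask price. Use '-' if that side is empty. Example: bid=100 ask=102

Answer: bid=95 ask=-
bid=105 ask=-
bid=105 ask=-
bid=95 ask=96
bid=95 ask=-
bid=97 ask=-
bid=95 ask=-
bid=95 ask=98

Derivation:
After op 1 [order #1] limit_buy(price=95, qty=10): fills=none; bids=[#1:10@95] asks=[-]
After op 2 [order #2] limit_buy(price=105, qty=8): fills=none; bids=[#2:8@105 #1:10@95] asks=[-]
After op 3 [order #3] market_buy(qty=7): fills=none; bids=[#2:8@105 #1:10@95] asks=[-]
After op 4 [order #4] limit_sell(price=96, qty=10): fills=#2x#4:8@105; bids=[#1:10@95] asks=[#4:2@96]
After op 5 cancel(order #4): fills=none; bids=[#1:10@95] asks=[-]
After op 6 [order #5] limit_buy(price=97, qty=10): fills=none; bids=[#5:10@97 #1:10@95] asks=[-]
After op 7 cancel(order #5): fills=none; bids=[#1:10@95] asks=[-]
After op 8 [order #6] limit_sell(price=98, qty=6): fills=none; bids=[#1:10@95] asks=[#6:6@98]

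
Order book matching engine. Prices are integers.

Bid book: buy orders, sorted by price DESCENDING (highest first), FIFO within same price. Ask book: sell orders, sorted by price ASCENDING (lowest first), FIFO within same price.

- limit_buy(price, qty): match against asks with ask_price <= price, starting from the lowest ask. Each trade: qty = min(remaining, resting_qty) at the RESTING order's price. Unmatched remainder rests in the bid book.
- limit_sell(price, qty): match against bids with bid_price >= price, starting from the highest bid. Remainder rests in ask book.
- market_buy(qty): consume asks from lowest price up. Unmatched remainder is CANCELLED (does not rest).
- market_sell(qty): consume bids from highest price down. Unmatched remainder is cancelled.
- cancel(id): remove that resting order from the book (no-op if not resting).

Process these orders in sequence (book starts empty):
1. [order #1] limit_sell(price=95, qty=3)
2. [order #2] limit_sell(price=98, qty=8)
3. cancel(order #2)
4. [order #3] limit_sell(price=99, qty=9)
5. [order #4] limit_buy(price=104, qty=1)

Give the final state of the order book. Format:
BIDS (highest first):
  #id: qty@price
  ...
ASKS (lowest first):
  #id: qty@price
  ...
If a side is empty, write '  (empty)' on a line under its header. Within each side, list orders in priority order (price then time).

Answer: BIDS (highest first):
  (empty)
ASKS (lowest first):
  #1: 2@95
  #3: 9@99

Derivation:
After op 1 [order #1] limit_sell(price=95, qty=3): fills=none; bids=[-] asks=[#1:3@95]
After op 2 [order #2] limit_sell(price=98, qty=8): fills=none; bids=[-] asks=[#1:3@95 #2:8@98]
After op 3 cancel(order #2): fills=none; bids=[-] asks=[#1:3@95]
After op 4 [order #3] limit_sell(price=99, qty=9): fills=none; bids=[-] asks=[#1:3@95 #3:9@99]
After op 5 [order #4] limit_buy(price=104, qty=1): fills=#4x#1:1@95; bids=[-] asks=[#1:2@95 #3:9@99]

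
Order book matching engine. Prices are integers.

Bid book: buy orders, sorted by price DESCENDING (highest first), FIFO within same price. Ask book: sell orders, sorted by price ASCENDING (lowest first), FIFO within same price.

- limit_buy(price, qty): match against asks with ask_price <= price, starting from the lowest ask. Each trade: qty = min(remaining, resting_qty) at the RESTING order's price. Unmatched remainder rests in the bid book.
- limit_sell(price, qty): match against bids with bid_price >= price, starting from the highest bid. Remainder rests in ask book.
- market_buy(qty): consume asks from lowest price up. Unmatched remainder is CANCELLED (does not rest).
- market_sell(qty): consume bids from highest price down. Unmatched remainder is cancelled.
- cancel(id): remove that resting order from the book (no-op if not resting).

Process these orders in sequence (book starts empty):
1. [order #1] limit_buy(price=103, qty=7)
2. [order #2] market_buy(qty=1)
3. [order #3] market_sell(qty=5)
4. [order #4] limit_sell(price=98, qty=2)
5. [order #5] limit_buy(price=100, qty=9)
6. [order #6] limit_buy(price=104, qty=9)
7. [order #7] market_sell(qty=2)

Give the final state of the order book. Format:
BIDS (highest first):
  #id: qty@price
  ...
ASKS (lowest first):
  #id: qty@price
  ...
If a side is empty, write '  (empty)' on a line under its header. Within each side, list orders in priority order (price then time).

After op 1 [order #1] limit_buy(price=103, qty=7): fills=none; bids=[#1:7@103] asks=[-]
After op 2 [order #2] market_buy(qty=1): fills=none; bids=[#1:7@103] asks=[-]
After op 3 [order #3] market_sell(qty=5): fills=#1x#3:5@103; bids=[#1:2@103] asks=[-]
After op 4 [order #4] limit_sell(price=98, qty=2): fills=#1x#4:2@103; bids=[-] asks=[-]
After op 5 [order #5] limit_buy(price=100, qty=9): fills=none; bids=[#5:9@100] asks=[-]
After op 6 [order #6] limit_buy(price=104, qty=9): fills=none; bids=[#6:9@104 #5:9@100] asks=[-]
After op 7 [order #7] market_sell(qty=2): fills=#6x#7:2@104; bids=[#6:7@104 #5:9@100] asks=[-]

Answer: BIDS (highest first):
  #6: 7@104
  #5: 9@100
ASKS (lowest first):
  (empty)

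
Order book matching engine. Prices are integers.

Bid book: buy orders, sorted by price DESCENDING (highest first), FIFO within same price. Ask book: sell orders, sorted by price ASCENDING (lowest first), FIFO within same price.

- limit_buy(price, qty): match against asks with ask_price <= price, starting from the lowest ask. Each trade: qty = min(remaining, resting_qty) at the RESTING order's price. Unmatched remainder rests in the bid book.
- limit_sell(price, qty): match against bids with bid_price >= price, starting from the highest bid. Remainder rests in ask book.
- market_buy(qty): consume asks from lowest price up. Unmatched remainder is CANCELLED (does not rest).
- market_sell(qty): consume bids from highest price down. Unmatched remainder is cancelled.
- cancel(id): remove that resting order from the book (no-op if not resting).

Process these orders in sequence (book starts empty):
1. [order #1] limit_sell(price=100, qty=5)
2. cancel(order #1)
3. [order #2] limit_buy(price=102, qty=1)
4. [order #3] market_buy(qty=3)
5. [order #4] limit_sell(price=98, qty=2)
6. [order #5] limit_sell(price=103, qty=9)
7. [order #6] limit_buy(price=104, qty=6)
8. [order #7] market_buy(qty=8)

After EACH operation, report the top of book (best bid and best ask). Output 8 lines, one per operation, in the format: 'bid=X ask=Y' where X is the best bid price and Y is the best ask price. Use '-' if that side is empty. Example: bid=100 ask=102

After op 1 [order #1] limit_sell(price=100, qty=5): fills=none; bids=[-] asks=[#1:5@100]
After op 2 cancel(order #1): fills=none; bids=[-] asks=[-]
After op 3 [order #2] limit_buy(price=102, qty=1): fills=none; bids=[#2:1@102] asks=[-]
After op 4 [order #3] market_buy(qty=3): fills=none; bids=[#2:1@102] asks=[-]
After op 5 [order #4] limit_sell(price=98, qty=2): fills=#2x#4:1@102; bids=[-] asks=[#4:1@98]
After op 6 [order #5] limit_sell(price=103, qty=9): fills=none; bids=[-] asks=[#4:1@98 #5:9@103]
After op 7 [order #6] limit_buy(price=104, qty=6): fills=#6x#4:1@98 #6x#5:5@103; bids=[-] asks=[#5:4@103]
After op 8 [order #7] market_buy(qty=8): fills=#7x#5:4@103; bids=[-] asks=[-]

Answer: bid=- ask=100
bid=- ask=-
bid=102 ask=-
bid=102 ask=-
bid=- ask=98
bid=- ask=98
bid=- ask=103
bid=- ask=-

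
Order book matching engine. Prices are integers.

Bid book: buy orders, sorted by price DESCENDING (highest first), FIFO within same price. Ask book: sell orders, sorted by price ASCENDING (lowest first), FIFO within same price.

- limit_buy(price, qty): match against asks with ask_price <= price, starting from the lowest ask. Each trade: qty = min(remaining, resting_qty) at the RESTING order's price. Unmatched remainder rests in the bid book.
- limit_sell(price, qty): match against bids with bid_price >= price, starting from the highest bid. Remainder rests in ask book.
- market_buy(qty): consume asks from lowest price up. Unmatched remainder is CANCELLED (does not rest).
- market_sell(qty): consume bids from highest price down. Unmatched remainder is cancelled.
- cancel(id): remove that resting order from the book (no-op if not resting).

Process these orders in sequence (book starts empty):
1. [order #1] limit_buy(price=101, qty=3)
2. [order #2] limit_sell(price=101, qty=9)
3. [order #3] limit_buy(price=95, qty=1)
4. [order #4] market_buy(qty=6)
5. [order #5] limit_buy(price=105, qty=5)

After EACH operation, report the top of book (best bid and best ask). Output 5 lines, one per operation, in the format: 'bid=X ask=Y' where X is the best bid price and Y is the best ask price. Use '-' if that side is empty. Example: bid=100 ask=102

After op 1 [order #1] limit_buy(price=101, qty=3): fills=none; bids=[#1:3@101] asks=[-]
After op 2 [order #2] limit_sell(price=101, qty=9): fills=#1x#2:3@101; bids=[-] asks=[#2:6@101]
After op 3 [order #3] limit_buy(price=95, qty=1): fills=none; bids=[#3:1@95] asks=[#2:6@101]
After op 4 [order #4] market_buy(qty=6): fills=#4x#2:6@101; bids=[#3:1@95] asks=[-]
After op 5 [order #5] limit_buy(price=105, qty=5): fills=none; bids=[#5:5@105 #3:1@95] asks=[-]

Answer: bid=101 ask=-
bid=- ask=101
bid=95 ask=101
bid=95 ask=-
bid=105 ask=-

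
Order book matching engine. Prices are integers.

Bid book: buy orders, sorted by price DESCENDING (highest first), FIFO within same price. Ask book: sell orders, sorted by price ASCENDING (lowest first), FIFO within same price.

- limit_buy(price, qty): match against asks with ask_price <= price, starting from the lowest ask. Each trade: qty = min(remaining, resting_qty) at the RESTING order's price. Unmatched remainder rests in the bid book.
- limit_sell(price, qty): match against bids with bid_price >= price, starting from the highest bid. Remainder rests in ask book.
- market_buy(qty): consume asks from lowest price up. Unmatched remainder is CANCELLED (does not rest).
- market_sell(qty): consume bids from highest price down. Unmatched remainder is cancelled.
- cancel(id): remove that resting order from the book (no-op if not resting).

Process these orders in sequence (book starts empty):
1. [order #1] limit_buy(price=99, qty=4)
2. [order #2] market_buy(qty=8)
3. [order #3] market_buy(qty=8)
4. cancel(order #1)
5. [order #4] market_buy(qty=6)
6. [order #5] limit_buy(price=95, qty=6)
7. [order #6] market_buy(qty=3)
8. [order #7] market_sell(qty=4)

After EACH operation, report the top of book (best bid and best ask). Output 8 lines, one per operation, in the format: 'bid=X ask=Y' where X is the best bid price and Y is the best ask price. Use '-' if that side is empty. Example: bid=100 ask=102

After op 1 [order #1] limit_buy(price=99, qty=4): fills=none; bids=[#1:4@99] asks=[-]
After op 2 [order #2] market_buy(qty=8): fills=none; bids=[#1:4@99] asks=[-]
After op 3 [order #3] market_buy(qty=8): fills=none; bids=[#1:4@99] asks=[-]
After op 4 cancel(order #1): fills=none; bids=[-] asks=[-]
After op 5 [order #4] market_buy(qty=6): fills=none; bids=[-] asks=[-]
After op 6 [order #5] limit_buy(price=95, qty=6): fills=none; bids=[#5:6@95] asks=[-]
After op 7 [order #6] market_buy(qty=3): fills=none; bids=[#5:6@95] asks=[-]
After op 8 [order #7] market_sell(qty=4): fills=#5x#7:4@95; bids=[#5:2@95] asks=[-]

Answer: bid=99 ask=-
bid=99 ask=-
bid=99 ask=-
bid=- ask=-
bid=- ask=-
bid=95 ask=-
bid=95 ask=-
bid=95 ask=-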